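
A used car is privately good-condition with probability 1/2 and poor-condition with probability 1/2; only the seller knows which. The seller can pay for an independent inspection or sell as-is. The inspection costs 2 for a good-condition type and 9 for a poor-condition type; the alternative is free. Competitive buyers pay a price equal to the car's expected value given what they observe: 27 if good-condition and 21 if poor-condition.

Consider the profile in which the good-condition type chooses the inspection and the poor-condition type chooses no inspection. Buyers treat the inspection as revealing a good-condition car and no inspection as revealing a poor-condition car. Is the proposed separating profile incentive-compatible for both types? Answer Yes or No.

Under these beliefs, the inspection earns price 27 and no inspection earns price 21.
good-condition: the inspection nets 27 − 2 = 25; no inspection nets 21. good-condition prefers the inspection.
poor-condition: the inspection nets 27 − 9 = 18; no inspection nets 21. poor-condition prefers no inspection.
Neither type deviates, so the separating profile is an equilibrium.

Yes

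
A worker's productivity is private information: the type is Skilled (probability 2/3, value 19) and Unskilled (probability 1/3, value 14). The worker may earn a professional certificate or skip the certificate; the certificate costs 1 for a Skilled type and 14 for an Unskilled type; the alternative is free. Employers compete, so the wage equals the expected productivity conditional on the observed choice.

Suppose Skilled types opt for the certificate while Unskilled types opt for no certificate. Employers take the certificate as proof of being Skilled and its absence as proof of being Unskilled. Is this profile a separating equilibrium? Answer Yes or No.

Under these beliefs, the certificate earns wage 19 and no certificate earns wage 14.
Skilled: the certificate nets 19 − 1 = 18; no certificate nets 14. Skilled prefers the certificate.
Unskilled: the certificate nets 19 − 14 = 5; no certificate nets 14. Unskilled prefers no certificate.
Neither type deviates, so the separating profile is an equilibrium.

Yes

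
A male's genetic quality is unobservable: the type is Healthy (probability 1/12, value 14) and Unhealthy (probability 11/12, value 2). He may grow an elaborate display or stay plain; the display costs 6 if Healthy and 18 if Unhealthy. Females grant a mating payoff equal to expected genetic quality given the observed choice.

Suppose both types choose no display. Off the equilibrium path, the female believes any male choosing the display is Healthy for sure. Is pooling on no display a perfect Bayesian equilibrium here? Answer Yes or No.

On path, the female holds the prior and pays 1/12·14 + 11/12·2 = 3. Off path (the display), believing Healthy, it pays 14.
Healthy: no display nets 3; the display nets 14 − 6 = 8. Healthy would deviate.
Unhealthy: no display nets 3; the display nets 14 − 18 = -4. Unhealthy stays.
A type deviates, so pooling fails.

No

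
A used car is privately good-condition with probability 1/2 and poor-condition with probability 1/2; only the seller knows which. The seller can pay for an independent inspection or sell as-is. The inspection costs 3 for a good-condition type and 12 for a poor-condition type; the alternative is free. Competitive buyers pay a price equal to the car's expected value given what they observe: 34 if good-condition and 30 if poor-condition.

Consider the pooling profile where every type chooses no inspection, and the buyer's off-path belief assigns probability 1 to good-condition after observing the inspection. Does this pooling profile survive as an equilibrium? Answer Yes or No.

Yes

On path, the buyer holds the prior and pays 1/2·34 + 1/2·30 = 32. Off path (the inspection), believing good-condition, it pays 34.
good-condition: no inspection nets 32; the inspection nets 34 − 3 = 31. good-condition stays.
poor-condition: no inspection nets 32; the inspection nets 34 − 12 = 22. poor-condition stays.
No type deviates, so pooling is sustained.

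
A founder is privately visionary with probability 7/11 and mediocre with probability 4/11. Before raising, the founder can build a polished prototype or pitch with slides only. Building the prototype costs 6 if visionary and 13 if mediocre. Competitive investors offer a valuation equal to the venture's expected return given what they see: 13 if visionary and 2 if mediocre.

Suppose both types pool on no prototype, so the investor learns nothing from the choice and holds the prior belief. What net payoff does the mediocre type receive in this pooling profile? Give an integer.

9

Pooled valuation = 7/11·13 + 4/11·2 = 9.
mediocre pays no cost for no prototype, so net payoff = 9.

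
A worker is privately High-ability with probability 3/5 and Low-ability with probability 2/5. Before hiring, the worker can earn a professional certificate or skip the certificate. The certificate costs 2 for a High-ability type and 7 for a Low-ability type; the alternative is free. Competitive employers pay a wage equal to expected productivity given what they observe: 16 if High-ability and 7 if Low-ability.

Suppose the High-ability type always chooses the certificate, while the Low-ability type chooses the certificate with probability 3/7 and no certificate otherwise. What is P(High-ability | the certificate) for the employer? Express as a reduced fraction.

7/9

P(the certificate) = (3/5)·1 + (2/5)·(3/7) = 27/35.
By Bayes' rule, P(High-ability | the certificate) = (3/5) / (27/35) = 7/9.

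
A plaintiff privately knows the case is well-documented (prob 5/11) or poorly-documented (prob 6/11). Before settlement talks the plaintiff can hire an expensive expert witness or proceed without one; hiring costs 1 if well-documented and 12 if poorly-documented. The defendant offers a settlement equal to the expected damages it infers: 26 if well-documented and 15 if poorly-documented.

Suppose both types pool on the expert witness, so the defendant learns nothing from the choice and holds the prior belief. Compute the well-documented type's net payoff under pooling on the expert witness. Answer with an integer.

Pooled settlement = 5/11·26 + 6/11·15 = 20.
well-documented pays cost 1 for the expert witness, so net payoff = 20 − 1 = 19.

19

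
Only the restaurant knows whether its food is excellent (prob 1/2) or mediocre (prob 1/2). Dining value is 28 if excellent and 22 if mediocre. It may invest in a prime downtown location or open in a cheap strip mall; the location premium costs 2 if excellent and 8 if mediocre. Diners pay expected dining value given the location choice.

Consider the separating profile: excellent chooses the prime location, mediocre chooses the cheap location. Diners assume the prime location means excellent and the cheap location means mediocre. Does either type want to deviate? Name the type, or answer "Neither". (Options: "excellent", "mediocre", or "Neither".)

Neither

The prime location pays 28; the cheap location pays 22.
excellent: assigned the prime location, nets 28 − 2 = 26; deviating to the cheap location nets 22.
mediocre: assigned the cheap location, nets 22; deviating to the prime location nets 28 − 8 = 20.
Both types strictly prefer their assigned action; no profitable deviation.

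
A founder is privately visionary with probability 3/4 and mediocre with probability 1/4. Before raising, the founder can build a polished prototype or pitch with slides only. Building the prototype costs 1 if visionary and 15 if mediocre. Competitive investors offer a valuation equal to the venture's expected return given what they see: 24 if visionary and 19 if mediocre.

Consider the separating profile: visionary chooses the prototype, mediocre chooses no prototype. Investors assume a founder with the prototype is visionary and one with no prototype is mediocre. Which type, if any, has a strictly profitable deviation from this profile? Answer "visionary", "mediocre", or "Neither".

The prototype pays 24; no prototype pays 19.
visionary: assigned the prototype, nets 24 − 1 = 23; deviating to no prototype nets 19.
mediocre: assigned no prototype, nets 19; deviating to the prototype nets 24 − 15 = 9.
Both types strictly prefer their assigned action; no profitable deviation.

Neither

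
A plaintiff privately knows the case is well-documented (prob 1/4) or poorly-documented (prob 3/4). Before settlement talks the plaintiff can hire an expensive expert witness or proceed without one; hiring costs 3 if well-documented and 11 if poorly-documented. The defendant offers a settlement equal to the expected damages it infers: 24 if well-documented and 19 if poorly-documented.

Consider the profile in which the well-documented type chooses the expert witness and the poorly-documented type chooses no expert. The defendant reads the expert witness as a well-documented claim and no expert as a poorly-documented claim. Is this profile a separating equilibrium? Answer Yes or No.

Under these beliefs, the expert witness earns settlement 24 and no expert earns settlement 19.
well-documented: the expert witness nets 24 − 3 = 21; no expert nets 19. well-documented prefers the expert witness.
poorly-documented: the expert witness nets 24 − 11 = 13; no expert nets 19. poorly-documented prefers no expert.
Neither type deviates, so the separating profile is an equilibrium.

Yes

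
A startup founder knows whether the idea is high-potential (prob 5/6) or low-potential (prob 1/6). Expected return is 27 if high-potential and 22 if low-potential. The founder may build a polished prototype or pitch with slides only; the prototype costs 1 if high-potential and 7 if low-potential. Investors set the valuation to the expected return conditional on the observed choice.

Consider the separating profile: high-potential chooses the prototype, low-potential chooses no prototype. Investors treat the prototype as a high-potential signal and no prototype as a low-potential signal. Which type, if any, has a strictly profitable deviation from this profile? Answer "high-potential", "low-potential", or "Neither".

Neither

The prototype pays 27; no prototype pays 22.
high-potential: assigned the prototype, nets 27 − 1 = 26; deviating to no prototype nets 22.
low-potential: assigned no prototype, nets 22; deviating to the prototype nets 27 − 7 = 20.
Both types strictly prefer their assigned action; no profitable deviation.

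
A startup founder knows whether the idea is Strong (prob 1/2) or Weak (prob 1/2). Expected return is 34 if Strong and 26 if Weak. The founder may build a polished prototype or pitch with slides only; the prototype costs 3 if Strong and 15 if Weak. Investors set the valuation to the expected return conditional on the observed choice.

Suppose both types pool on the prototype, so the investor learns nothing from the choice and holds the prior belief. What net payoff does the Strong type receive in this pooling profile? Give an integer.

Pooled valuation = 1/2·34 + 1/2·26 = 30.
Strong pays cost 3 for the prototype, so net payoff = 30 − 3 = 27.

27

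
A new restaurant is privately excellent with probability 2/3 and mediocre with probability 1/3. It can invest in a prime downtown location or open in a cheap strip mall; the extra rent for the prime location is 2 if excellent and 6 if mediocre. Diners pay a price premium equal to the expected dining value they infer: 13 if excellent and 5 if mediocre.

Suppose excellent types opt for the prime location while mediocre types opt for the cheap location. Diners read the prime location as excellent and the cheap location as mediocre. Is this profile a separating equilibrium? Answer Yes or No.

Under these beliefs, the prime location earns price premium 13 and the cheap location earns price premium 5.
excellent: the prime location nets 13 − 2 = 11; the cheap location nets 5. excellent prefers the prime location.
mediocre: the prime location nets 13 − 6 = 7; the cheap location nets 5. mediocre would deviate to the prime location.
mediocre has a profitable deviation, so the profile is not an equilibrium.

No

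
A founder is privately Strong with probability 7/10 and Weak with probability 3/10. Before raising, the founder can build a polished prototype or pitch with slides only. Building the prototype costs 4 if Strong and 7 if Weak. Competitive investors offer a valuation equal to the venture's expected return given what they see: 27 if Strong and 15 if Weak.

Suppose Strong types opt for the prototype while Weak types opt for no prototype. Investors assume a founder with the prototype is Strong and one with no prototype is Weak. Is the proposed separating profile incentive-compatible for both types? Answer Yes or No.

No

Under these beliefs, the prototype earns valuation 27 and no prototype earns valuation 15.
Strong: the prototype nets 27 − 4 = 23; no prototype nets 15. Strong prefers the prototype.
Weak: the prototype nets 27 − 7 = 20; no prototype nets 15. Weak would deviate to the prototype.
Weak has a profitable deviation, so the profile is not an equilibrium.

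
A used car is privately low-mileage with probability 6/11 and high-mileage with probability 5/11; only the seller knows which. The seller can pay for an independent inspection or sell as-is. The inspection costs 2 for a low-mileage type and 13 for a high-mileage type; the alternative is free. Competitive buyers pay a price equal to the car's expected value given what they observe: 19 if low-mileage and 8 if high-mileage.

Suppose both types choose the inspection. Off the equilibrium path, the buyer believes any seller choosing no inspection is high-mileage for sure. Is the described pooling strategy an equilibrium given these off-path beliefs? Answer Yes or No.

No

On path, the buyer holds the prior and pays 6/11·19 + 5/11·8 = 14. Off path (no inspection), believing high-mileage, it pays 8.
low-mileage: the inspection nets 14 − 2 = 12; no inspection nets 8. low-mileage stays.
high-mileage: the inspection nets 14 − 13 = 1; no inspection nets 8. high-mileage would deviate.
A type deviates, so pooling fails.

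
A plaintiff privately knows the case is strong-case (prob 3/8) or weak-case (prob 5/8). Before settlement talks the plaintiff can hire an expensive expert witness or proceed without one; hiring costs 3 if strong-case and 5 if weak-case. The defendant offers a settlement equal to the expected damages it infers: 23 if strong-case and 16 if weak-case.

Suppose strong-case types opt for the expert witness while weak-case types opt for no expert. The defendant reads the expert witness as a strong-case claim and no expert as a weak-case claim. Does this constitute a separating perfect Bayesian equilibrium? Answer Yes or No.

Under these beliefs, the expert witness earns settlement 23 and no expert earns settlement 16.
strong-case: the expert witness nets 23 − 3 = 20; no expert nets 16. strong-case prefers the expert witness.
weak-case: the expert witness nets 23 − 5 = 18; no expert nets 16. weak-case would deviate to the expert witness.
weak-case has a profitable deviation, so the profile is not an equilibrium.

No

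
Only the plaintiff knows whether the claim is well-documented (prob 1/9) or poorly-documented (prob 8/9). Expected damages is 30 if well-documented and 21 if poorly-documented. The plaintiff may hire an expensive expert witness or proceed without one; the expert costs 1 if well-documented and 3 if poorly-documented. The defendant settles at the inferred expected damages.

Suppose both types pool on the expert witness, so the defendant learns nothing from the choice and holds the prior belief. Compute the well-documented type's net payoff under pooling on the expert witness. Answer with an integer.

Pooled settlement = 1/9·30 + 8/9·21 = 22.
well-documented pays cost 1 for the expert witness, so net payoff = 22 − 1 = 21.

21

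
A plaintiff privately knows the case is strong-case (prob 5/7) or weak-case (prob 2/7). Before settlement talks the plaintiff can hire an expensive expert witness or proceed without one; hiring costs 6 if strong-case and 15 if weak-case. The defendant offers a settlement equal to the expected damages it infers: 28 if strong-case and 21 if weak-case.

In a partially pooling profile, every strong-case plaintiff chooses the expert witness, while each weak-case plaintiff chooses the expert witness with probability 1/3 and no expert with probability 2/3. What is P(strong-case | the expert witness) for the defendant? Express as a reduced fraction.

P(the expert witness) = (5/7)·1 + (2/7)·(1/3) = 17/21.
By Bayes' rule, P(strong-case | the expert witness) = (5/7) / (17/21) = 15/17.

15/17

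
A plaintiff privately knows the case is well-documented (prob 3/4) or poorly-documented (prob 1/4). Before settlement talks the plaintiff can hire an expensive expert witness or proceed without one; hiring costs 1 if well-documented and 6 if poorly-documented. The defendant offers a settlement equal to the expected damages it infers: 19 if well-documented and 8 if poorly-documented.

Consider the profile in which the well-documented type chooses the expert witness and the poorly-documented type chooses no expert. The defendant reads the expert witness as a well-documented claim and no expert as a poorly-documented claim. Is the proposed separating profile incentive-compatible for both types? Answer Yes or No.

No

Under these beliefs, the expert witness earns settlement 19 and no expert earns settlement 8.
well-documented: the expert witness nets 19 − 1 = 18; no expert nets 8. well-documented prefers the expert witness.
poorly-documented: the expert witness nets 19 − 6 = 13; no expert nets 8. poorly-documented would deviate to the expert witness.
poorly-documented has a profitable deviation, so the profile is not an equilibrium.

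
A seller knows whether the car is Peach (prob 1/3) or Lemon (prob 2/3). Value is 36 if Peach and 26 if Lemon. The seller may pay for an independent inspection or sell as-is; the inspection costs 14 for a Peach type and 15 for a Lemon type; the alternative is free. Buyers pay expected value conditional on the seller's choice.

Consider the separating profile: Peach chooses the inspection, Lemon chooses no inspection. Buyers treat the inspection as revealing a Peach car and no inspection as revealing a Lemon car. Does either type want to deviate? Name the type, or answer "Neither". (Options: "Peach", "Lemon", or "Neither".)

The inspection pays 36; no inspection pays 26.
Peach: assigned the inspection, nets 36 − 14 = 22; deviating to no inspection nets 26.
Lemon: assigned no inspection, nets 26; deviating to the inspection nets 36 − 15 = 21.
The Peach type gains 4 by deviating.

Peach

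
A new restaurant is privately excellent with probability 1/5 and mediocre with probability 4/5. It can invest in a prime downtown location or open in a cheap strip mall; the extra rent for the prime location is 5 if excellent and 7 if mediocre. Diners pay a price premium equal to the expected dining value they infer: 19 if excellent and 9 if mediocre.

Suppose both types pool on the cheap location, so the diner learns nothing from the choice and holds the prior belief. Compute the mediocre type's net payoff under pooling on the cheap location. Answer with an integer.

11

Pooled price premium = 1/5·19 + 4/5·9 = 11.
mediocre pays no cost for the cheap location, so net payoff = 11.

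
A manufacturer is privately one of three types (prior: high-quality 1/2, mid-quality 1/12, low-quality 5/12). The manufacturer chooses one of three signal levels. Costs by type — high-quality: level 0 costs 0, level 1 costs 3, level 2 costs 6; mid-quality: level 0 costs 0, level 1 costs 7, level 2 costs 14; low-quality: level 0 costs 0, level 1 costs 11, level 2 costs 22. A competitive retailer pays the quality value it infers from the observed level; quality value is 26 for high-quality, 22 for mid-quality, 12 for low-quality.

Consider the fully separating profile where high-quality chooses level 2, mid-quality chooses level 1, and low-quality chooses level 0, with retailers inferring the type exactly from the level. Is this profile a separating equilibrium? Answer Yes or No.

Yes

Separating prices: level 2 → 26, level 1 → 22, level 0 → 12.
high-quality (assigned level 2): level 0: 12 − 0 = 12; level 1: 22 − 3 = 19; level 2: 26 − 6 = 20. high-quality stays.
mid-quality (assigned level 1): level 0: 12 − 0 = 12; level 1: 22 − 7 = 15; level 2: 26 − 14 = 12. mid-quality stays.
low-quality (assigned level 0): level 0: 12 − 0 = 12; level 1: 22 − 11 = 11; level 2: 26 − 22 = 4. low-quality stays.
Every type prefers its assigned level; separation holds.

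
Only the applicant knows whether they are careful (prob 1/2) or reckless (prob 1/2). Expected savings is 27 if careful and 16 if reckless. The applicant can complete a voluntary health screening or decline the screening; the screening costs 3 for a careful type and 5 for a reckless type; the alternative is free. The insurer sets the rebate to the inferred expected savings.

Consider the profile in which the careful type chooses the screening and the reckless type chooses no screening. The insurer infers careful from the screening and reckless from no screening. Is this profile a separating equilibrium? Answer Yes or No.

Under these beliefs, the screening earns rebate 27 and no screening earns rebate 16.
careful: the screening nets 27 − 3 = 24; no screening nets 16. careful prefers the screening.
reckless: the screening nets 27 − 5 = 22; no screening nets 16. reckless would deviate to the screening.
reckless has a profitable deviation, so the profile is not an equilibrium.

No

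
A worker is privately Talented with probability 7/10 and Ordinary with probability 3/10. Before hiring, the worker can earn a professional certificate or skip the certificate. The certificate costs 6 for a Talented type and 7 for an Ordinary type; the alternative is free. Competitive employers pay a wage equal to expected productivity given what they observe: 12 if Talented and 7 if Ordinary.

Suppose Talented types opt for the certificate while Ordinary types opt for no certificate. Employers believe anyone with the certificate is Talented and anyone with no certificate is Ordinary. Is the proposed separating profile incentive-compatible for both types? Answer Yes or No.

No

Under these beliefs, the certificate earns wage 12 and no certificate earns wage 7.
Talented: the certificate nets 12 − 6 = 6; no certificate nets 7. Talented would deviate to no certificate.
Ordinary: the certificate nets 12 − 7 = 5; no certificate nets 7. Ordinary prefers no certificate.
Talented has a profitable deviation, so the profile is not an equilibrium.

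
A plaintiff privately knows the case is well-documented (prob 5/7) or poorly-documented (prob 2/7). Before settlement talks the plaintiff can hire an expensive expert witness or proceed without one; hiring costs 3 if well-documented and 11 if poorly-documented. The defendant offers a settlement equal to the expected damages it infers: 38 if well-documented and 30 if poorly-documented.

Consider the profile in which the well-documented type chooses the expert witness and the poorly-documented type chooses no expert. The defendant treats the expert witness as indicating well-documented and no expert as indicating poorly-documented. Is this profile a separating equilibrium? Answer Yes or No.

Under these beliefs, the expert witness earns settlement 38 and no expert earns settlement 30.
well-documented: the expert witness nets 38 − 3 = 35; no expert nets 30. well-documented prefers the expert witness.
poorly-documented: the expert witness nets 38 − 11 = 27; no expert nets 30. poorly-documented prefers no expert.
Neither type deviates, so the separating profile is an equilibrium.

Yes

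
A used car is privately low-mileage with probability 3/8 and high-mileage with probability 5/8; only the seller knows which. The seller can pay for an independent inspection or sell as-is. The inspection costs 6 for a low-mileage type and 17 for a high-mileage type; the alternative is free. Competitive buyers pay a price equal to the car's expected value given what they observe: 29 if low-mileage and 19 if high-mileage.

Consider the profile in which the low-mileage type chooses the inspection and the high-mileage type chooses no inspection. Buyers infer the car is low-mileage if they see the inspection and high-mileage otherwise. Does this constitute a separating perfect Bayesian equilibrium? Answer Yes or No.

Yes

Under these beliefs, the inspection earns price 29 and no inspection earns price 19.
low-mileage: the inspection nets 29 − 6 = 23; no inspection nets 19. low-mileage prefers the inspection.
high-mileage: the inspection nets 29 − 17 = 12; no inspection nets 19. high-mileage prefers no inspection.
Neither type deviates, so the separating profile is an equilibrium.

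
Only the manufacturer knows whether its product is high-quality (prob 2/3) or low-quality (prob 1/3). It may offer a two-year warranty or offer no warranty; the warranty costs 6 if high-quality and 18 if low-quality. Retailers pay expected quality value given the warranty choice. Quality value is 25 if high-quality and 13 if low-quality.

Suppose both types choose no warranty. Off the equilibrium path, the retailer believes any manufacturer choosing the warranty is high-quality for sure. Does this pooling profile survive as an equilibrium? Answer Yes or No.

On path, the retailer holds the prior and pays 2/3·25 + 1/3·13 = 21. Off path (the warranty), believing high-quality, it pays 25.
high-quality: no warranty nets 21; the warranty nets 25 − 6 = 19. high-quality stays.
low-quality: no warranty nets 21; the warranty nets 25 − 18 = 7. low-quality stays.
No type deviates, so pooling is sustained.

Yes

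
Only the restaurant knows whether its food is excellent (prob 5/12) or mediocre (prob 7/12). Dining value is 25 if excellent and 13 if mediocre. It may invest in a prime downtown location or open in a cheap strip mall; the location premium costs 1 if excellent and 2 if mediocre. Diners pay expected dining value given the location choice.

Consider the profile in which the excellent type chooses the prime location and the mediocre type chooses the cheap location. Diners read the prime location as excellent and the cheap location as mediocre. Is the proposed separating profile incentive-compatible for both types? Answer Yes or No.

Under these beliefs, the prime location earns price premium 25 and the cheap location earns price premium 13.
excellent: the prime location nets 25 − 1 = 24; the cheap location nets 13. excellent prefers the prime location.
mediocre: the prime location nets 25 − 2 = 23; the cheap location nets 13. mediocre would deviate to the prime location.
mediocre has a profitable deviation, so the profile is not an equilibrium.

No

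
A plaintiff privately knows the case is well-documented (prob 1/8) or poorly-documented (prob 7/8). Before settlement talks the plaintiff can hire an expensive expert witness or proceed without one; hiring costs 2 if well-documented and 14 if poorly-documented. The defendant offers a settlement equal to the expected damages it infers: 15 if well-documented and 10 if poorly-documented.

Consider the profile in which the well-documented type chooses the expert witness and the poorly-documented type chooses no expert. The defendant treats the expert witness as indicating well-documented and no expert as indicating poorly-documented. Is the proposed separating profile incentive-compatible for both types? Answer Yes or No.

Yes

Under these beliefs, the expert witness earns settlement 15 and no expert earns settlement 10.
well-documented: the expert witness nets 15 − 2 = 13; no expert nets 10. well-documented prefers the expert witness.
poorly-documented: the expert witness nets 15 − 14 = 1; no expert nets 10. poorly-documented prefers no expert.
Neither type deviates, so the separating profile is an equilibrium.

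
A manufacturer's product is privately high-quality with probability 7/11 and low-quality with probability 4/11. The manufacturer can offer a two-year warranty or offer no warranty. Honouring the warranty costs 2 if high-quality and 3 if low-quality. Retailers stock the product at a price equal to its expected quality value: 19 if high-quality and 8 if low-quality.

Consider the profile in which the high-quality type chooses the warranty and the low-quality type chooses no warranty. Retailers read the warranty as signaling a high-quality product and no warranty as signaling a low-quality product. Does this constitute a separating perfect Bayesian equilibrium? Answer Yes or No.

Under these beliefs, the warranty earns price 19 and no warranty earns price 8.
high-quality: the warranty nets 19 − 2 = 17; no warranty nets 8. high-quality prefers the warranty.
low-quality: the warranty nets 19 − 3 = 16; no warranty nets 8. low-quality would deviate to the warranty.
low-quality has a profitable deviation, so the profile is not an equilibrium.

No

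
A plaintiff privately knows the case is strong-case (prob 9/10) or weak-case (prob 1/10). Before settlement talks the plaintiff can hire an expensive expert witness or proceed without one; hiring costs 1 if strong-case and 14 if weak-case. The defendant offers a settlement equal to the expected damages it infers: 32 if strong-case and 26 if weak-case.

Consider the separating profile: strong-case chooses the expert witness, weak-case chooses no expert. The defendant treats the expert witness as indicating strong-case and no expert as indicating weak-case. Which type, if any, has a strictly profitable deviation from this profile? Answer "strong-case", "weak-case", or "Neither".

Neither

The expert witness pays 32; no expert pays 26.
strong-case: assigned the expert witness, nets 32 − 1 = 31; deviating to no expert nets 26.
weak-case: assigned no expert, nets 26; deviating to the expert witness nets 32 − 14 = 18.
Both types strictly prefer their assigned action; no profitable deviation.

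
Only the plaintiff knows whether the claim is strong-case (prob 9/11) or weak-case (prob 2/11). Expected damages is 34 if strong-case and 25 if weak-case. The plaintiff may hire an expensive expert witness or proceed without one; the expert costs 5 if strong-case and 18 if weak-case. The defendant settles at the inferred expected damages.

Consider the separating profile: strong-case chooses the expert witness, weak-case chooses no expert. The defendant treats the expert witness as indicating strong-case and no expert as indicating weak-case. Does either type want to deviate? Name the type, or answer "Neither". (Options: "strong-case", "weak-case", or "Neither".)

Neither

The expert witness pays 34; no expert pays 25.
strong-case: assigned the expert witness, nets 34 − 5 = 29; deviating to no expert nets 25.
weak-case: assigned no expert, nets 25; deviating to the expert witness nets 34 − 18 = 16.
Both types strictly prefer their assigned action; no profitable deviation.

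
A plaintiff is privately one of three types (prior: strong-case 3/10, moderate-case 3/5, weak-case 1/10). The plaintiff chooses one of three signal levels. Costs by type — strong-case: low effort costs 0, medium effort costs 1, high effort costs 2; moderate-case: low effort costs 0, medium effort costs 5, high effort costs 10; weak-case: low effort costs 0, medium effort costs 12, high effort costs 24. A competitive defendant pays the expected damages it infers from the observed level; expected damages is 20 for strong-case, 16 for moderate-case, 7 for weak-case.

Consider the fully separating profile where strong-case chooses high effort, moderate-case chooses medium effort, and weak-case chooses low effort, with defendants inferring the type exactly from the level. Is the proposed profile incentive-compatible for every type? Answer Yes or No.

Separating settlements: high effort → 20, medium effort → 16, low effort → 7.
strong-case (assigned high effort): low effort: 7 − 0 = 7; medium effort: 16 − 1 = 15; high effort: 20 − 2 = 18. strong-case stays.
moderate-case (assigned medium effort): low effort: 7 − 0 = 7; medium effort: 16 − 5 = 11; high effort: 20 − 10 = 10. moderate-case stays.
weak-case (assigned low effort): low effort: 7 − 0 = 7; medium effort: 16 − 12 = 4; high effort: 20 − 24 = -4. weak-case stays.
Every type prefers its assigned level; separation holds.

Yes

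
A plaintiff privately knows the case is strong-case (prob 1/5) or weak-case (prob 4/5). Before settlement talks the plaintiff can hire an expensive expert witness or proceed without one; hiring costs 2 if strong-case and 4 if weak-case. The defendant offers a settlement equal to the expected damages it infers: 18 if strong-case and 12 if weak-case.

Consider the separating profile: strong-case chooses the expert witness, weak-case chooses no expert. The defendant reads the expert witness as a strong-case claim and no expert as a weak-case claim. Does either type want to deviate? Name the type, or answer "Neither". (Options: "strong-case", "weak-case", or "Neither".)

The expert witness pays 18; no expert pays 12.
strong-case: assigned the expert witness, nets 18 − 2 = 16; deviating to no expert nets 12.
weak-case: assigned no expert, nets 12; deviating to the expert witness nets 18 − 4 = 14.
The weak-case type gains 2 by deviating.

weak-case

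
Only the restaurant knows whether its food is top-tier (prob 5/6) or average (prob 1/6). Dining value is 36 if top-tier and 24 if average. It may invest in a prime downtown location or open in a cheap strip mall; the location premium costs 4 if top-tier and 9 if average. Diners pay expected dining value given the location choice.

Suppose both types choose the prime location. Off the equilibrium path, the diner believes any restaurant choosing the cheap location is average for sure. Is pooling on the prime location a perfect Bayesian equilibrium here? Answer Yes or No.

Yes

On path, the diner holds the prior and pays 5/6·36 + 1/6·24 = 34. Off path (the cheap location), believing average, it pays 24.
top-tier: the prime location nets 34 − 4 = 30; the cheap location nets 24. top-tier stays.
average: the prime location nets 34 − 9 = 25; the cheap location nets 24. average stays.
No type deviates, so pooling is sustained.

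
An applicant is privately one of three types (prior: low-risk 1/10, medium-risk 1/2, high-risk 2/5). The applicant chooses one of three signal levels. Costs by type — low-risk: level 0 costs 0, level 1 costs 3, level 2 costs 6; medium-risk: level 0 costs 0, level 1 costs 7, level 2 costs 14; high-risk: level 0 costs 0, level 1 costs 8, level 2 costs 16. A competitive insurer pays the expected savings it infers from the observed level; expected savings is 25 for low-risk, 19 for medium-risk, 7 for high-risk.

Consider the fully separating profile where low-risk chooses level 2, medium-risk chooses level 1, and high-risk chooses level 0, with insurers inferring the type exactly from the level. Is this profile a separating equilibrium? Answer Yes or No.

No

Separating rebates: level 2 → 25, level 1 → 19, level 0 → 7.
low-risk (assigned level 2): level 0: 7 − 0 = 7; level 1: 19 − 3 = 16; level 2: 25 − 6 = 19. low-risk stays.
medium-risk (assigned level 1): level 0: 7 − 0 = 7; level 1: 19 − 7 = 12; level 2: 25 − 14 = 11. medium-risk stays.
high-risk (assigned level 0): level 0: 7 − 0 = 7; level 1: 19 − 8 = 11; level 2: 25 − 16 = 9. high-risk prefers level 1.
At least one type deviates; the separating profile fails.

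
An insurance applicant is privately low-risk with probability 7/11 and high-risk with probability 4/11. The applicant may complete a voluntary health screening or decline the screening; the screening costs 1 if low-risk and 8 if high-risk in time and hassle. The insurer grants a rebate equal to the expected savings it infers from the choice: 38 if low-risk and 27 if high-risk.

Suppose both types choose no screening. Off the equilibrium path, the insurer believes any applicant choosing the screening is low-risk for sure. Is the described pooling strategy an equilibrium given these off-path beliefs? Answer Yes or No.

No

On path, the insurer holds the prior and pays 7/11·38 + 4/11·27 = 34. Off path (the screening), believing low-risk, it pays 38.
low-risk: no screening nets 34; the screening nets 38 − 1 = 37. low-risk would deviate.
high-risk: no screening nets 34; the screening nets 38 − 8 = 30. high-risk stays.
A type deviates, so pooling fails.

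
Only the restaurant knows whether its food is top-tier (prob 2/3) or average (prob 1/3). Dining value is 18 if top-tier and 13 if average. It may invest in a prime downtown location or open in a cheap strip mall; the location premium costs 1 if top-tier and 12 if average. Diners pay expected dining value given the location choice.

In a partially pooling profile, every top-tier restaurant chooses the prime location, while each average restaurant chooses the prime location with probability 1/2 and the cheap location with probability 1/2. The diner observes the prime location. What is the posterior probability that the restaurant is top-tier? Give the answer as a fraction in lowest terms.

4/5

P(the prime location) = (2/3)·1 + (1/3)·(1/2) = 5/6.
By Bayes' rule, P(top-tier | the prime location) = (2/3) / (5/6) = 4/5.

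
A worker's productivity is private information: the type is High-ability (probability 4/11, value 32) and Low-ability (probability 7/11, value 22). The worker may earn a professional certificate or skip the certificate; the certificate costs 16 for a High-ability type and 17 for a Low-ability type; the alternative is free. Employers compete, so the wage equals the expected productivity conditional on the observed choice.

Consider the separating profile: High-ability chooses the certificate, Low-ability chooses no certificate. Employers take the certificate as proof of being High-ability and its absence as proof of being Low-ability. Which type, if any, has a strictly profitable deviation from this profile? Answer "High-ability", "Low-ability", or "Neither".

High-ability

The certificate pays 32; no certificate pays 22.
High-ability: assigned the certificate, nets 32 − 16 = 16; deviating to no certificate nets 22.
Low-ability: assigned no certificate, nets 22; deviating to the certificate nets 32 − 17 = 15.
The High-ability type gains 6 by deviating.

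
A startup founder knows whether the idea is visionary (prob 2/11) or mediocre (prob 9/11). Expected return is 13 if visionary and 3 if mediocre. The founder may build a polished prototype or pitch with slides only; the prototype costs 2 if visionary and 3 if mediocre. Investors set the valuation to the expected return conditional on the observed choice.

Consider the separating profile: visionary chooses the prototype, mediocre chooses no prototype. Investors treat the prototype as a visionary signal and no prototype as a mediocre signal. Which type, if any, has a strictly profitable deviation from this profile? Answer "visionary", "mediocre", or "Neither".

The prototype pays 13; no prototype pays 3.
visionary: assigned the prototype, nets 13 − 2 = 11; deviating to no prototype nets 3.
mediocre: assigned no prototype, nets 3; deviating to the prototype nets 13 − 3 = 10.
The mediocre type gains 7 by deviating.

mediocre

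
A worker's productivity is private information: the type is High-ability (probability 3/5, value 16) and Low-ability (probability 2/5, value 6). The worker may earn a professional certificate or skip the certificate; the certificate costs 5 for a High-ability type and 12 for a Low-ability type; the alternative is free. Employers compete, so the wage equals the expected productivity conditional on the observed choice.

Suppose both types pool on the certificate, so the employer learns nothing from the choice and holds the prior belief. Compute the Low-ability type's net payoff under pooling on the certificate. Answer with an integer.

0

Pooled wage = 3/5·16 + 2/5·6 = 12.
Low-ability pays cost 12 for the certificate, so net payoff = 12 − 12 = 0.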